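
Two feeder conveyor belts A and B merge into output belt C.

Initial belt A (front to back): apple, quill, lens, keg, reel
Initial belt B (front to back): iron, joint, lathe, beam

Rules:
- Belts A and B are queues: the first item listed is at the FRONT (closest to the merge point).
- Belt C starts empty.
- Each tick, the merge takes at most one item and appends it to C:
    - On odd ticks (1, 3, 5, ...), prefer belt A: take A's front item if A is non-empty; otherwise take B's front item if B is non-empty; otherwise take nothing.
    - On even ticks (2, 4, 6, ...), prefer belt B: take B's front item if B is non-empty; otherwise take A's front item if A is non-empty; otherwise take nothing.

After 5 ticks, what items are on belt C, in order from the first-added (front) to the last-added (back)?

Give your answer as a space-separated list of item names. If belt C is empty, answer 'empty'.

Answer: apple iron quill joint lens

Derivation:
Tick 1: prefer A, take apple from A; A=[quill,lens,keg,reel] B=[iron,joint,lathe,beam] C=[apple]
Tick 2: prefer B, take iron from B; A=[quill,lens,keg,reel] B=[joint,lathe,beam] C=[apple,iron]
Tick 3: prefer A, take quill from A; A=[lens,keg,reel] B=[joint,lathe,beam] C=[apple,iron,quill]
Tick 4: prefer B, take joint from B; A=[lens,keg,reel] B=[lathe,beam] C=[apple,iron,quill,joint]
Tick 5: prefer A, take lens from A; A=[keg,reel] B=[lathe,beam] C=[apple,iron,quill,joint,lens]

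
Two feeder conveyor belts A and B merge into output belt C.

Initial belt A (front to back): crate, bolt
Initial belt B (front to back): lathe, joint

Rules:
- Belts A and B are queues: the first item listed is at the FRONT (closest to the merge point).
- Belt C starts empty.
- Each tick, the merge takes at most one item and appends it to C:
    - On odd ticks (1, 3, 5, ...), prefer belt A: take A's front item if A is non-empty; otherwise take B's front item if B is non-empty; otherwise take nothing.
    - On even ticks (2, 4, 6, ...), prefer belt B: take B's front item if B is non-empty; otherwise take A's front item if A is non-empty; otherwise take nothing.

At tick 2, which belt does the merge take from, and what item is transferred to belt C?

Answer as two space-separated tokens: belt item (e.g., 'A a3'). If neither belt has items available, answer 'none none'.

Answer: B lathe

Derivation:
Tick 1: prefer A, take crate from A; A=[bolt] B=[lathe,joint] C=[crate]
Tick 2: prefer B, take lathe from B; A=[bolt] B=[joint] C=[crate,lathe]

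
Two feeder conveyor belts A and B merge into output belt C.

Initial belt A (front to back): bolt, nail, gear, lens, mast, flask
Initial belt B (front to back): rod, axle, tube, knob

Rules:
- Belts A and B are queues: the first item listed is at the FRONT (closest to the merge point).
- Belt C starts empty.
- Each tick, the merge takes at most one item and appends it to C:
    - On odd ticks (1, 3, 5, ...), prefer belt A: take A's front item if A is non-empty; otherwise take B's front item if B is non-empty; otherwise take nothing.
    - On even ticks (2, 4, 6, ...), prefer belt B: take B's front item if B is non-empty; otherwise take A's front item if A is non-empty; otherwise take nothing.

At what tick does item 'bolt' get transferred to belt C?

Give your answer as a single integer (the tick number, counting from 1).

Answer: 1

Derivation:
Tick 1: prefer A, take bolt from A; A=[nail,gear,lens,mast,flask] B=[rod,axle,tube,knob] C=[bolt]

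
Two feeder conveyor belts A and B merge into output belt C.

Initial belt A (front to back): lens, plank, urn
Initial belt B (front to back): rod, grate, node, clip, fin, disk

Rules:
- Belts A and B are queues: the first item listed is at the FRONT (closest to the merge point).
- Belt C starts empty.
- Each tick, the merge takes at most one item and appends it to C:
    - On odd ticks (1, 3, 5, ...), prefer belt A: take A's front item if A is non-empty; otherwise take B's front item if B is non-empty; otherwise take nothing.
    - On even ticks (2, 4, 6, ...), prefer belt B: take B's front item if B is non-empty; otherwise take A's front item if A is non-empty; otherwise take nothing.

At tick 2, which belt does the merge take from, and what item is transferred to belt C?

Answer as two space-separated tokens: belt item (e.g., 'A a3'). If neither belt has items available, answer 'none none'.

Answer: B rod

Derivation:
Tick 1: prefer A, take lens from A; A=[plank,urn] B=[rod,grate,node,clip,fin,disk] C=[lens]
Tick 2: prefer B, take rod from B; A=[plank,urn] B=[grate,node,clip,fin,disk] C=[lens,rod]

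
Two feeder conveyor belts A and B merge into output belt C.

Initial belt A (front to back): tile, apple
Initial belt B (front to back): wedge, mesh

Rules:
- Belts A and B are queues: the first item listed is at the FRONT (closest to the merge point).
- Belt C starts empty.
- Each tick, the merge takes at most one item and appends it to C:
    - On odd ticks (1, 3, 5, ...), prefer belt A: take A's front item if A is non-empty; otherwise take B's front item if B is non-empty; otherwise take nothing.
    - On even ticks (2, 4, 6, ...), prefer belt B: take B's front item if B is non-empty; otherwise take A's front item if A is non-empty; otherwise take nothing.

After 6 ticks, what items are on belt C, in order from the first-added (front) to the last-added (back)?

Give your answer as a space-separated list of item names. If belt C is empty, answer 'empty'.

Answer: tile wedge apple mesh

Derivation:
Tick 1: prefer A, take tile from A; A=[apple] B=[wedge,mesh] C=[tile]
Tick 2: prefer B, take wedge from B; A=[apple] B=[mesh] C=[tile,wedge]
Tick 3: prefer A, take apple from A; A=[-] B=[mesh] C=[tile,wedge,apple]
Tick 4: prefer B, take mesh from B; A=[-] B=[-] C=[tile,wedge,apple,mesh]
Tick 5: prefer A, both empty, nothing taken; A=[-] B=[-] C=[tile,wedge,apple,mesh]
Tick 6: prefer B, both empty, nothing taken; A=[-] B=[-] C=[tile,wedge,apple,mesh]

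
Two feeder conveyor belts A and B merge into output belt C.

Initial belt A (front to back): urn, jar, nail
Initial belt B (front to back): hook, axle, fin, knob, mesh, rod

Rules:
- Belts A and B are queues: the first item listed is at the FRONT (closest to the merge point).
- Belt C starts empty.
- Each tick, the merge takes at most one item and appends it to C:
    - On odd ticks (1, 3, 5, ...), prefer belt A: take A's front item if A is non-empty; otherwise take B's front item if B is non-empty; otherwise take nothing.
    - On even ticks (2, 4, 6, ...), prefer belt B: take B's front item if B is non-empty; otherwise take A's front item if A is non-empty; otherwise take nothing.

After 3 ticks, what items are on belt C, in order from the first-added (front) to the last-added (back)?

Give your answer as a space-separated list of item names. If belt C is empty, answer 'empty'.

Tick 1: prefer A, take urn from A; A=[jar,nail] B=[hook,axle,fin,knob,mesh,rod] C=[urn]
Tick 2: prefer B, take hook from B; A=[jar,nail] B=[axle,fin,knob,mesh,rod] C=[urn,hook]
Tick 3: prefer A, take jar from A; A=[nail] B=[axle,fin,knob,mesh,rod] C=[urn,hook,jar]

Answer: urn hook jar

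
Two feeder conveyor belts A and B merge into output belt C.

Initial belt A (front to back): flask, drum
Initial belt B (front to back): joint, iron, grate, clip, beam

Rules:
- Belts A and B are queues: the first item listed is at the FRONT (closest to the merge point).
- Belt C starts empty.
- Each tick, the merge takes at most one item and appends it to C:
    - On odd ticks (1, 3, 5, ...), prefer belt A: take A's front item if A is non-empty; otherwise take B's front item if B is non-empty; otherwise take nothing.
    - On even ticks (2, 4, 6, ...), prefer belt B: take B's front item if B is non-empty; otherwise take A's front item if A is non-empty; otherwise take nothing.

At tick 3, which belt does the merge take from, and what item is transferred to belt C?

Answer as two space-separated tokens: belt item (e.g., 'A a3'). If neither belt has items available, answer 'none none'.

Tick 1: prefer A, take flask from A; A=[drum] B=[joint,iron,grate,clip,beam] C=[flask]
Tick 2: prefer B, take joint from B; A=[drum] B=[iron,grate,clip,beam] C=[flask,joint]
Tick 3: prefer A, take drum from A; A=[-] B=[iron,grate,clip,beam] C=[flask,joint,drum]

Answer: A drum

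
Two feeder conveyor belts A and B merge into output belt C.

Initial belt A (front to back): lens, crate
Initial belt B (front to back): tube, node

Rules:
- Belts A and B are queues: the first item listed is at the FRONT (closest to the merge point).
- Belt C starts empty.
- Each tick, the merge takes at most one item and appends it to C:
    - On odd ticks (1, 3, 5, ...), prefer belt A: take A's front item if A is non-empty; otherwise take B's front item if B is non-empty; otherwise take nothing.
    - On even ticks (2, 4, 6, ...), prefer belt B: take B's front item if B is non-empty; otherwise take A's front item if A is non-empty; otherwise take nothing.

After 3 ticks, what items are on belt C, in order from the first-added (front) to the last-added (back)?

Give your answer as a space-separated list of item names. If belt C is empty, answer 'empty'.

Answer: lens tube crate

Derivation:
Tick 1: prefer A, take lens from A; A=[crate] B=[tube,node] C=[lens]
Tick 2: prefer B, take tube from B; A=[crate] B=[node] C=[lens,tube]
Tick 3: prefer A, take crate from A; A=[-] B=[node] C=[lens,tube,crate]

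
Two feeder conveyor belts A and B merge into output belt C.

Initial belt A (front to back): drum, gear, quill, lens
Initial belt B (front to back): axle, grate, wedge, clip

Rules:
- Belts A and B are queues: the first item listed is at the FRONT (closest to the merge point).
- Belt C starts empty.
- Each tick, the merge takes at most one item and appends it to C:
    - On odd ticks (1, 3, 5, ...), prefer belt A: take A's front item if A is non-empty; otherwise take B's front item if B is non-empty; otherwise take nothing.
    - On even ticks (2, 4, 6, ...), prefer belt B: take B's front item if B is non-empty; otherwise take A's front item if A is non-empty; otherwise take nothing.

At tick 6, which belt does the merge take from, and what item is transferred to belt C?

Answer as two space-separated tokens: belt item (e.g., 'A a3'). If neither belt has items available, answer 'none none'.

Tick 1: prefer A, take drum from A; A=[gear,quill,lens] B=[axle,grate,wedge,clip] C=[drum]
Tick 2: prefer B, take axle from B; A=[gear,quill,lens] B=[grate,wedge,clip] C=[drum,axle]
Tick 3: prefer A, take gear from A; A=[quill,lens] B=[grate,wedge,clip] C=[drum,axle,gear]
Tick 4: prefer B, take grate from B; A=[quill,lens] B=[wedge,clip] C=[drum,axle,gear,grate]
Tick 5: prefer A, take quill from A; A=[lens] B=[wedge,clip] C=[drum,axle,gear,grate,quill]
Tick 6: prefer B, take wedge from B; A=[lens] B=[clip] C=[drum,axle,gear,grate,quill,wedge]

Answer: B wedge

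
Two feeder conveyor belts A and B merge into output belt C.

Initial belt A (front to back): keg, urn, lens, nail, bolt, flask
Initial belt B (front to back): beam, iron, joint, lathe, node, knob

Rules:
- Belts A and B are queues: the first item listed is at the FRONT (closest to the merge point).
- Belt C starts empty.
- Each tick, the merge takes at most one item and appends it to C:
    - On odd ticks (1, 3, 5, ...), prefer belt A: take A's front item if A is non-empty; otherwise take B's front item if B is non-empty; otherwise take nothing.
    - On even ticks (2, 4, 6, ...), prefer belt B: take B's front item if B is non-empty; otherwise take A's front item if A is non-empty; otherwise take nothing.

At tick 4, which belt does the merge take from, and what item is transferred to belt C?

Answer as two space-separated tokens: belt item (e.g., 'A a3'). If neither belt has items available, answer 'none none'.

Tick 1: prefer A, take keg from A; A=[urn,lens,nail,bolt,flask] B=[beam,iron,joint,lathe,node,knob] C=[keg]
Tick 2: prefer B, take beam from B; A=[urn,lens,nail,bolt,flask] B=[iron,joint,lathe,node,knob] C=[keg,beam]
Tick 3: prefer A, take urn from A; A=[lens,nail,bolt,flask] B=[iron,joint,lathe,node,knob] C=[keg,beam,urn]
Tick 4: prefer B, take iron from B; A=[lens,nail,bolt,flask] B=[joint,lathe,node,knob] C=[keg,beam,urn,iron]

Answer: B iron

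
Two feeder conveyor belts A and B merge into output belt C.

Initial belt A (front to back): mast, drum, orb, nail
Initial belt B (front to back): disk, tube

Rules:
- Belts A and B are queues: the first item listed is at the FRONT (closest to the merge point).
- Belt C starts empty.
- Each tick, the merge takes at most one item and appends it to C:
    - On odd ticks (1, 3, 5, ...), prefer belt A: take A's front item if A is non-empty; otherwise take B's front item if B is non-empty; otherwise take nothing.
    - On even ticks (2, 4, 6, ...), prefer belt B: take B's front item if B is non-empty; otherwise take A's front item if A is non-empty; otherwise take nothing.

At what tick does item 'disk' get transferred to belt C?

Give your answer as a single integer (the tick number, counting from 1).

Answer: 2

Derivation:
Tick 1: prefer A, take mast from A; A=[drum,orb,nail] B=[disk,tube] C=[mast]
Tick 2: prefer B, take disk from B; A=[drum,orb,nail] B=[tube] C=[mast,disk]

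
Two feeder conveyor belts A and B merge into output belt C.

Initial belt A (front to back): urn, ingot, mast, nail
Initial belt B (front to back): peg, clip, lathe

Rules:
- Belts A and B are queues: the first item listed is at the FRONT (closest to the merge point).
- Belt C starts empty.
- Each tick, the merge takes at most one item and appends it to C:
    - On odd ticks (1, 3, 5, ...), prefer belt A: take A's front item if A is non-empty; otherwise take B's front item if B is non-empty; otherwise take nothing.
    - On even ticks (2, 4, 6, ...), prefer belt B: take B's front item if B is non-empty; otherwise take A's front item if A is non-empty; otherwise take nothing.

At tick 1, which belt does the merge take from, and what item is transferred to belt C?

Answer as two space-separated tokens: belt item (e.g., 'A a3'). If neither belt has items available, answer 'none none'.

Answer: A urn

Derivation:
Tick 1: prefer A, take urn from A; A=[ingot,mast,nail] B=[peg,clip,lathe] C=[urn]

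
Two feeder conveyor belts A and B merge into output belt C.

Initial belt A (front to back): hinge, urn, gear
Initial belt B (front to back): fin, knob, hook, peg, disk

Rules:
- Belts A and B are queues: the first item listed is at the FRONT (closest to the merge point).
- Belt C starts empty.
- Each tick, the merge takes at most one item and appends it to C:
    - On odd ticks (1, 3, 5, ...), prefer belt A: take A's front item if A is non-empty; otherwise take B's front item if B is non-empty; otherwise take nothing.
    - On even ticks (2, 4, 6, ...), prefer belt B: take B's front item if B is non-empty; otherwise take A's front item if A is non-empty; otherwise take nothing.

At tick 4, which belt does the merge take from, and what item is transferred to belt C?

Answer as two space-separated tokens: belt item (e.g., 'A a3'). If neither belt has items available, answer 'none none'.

Tick 1: prefer A, take hinge from A; A=[urn,gear] B=[fin,knob,hook,peg,disk] C=[hinge]
Tick 2: prefer B, take fin from B; A=[urn,gear] B=[knob,hook,peg,disk] C=[hinge,fin]
Tick 3: prefer A, take urn from A; A=[gear] B=[knob,hook,peg,disk] C=[hinge,fin,urn]
Tick 4: prefer B, take knob from B; A=[gear] B=[hook,peg,disk] C=[hinge,fin,urn,knob]

Answer: B knob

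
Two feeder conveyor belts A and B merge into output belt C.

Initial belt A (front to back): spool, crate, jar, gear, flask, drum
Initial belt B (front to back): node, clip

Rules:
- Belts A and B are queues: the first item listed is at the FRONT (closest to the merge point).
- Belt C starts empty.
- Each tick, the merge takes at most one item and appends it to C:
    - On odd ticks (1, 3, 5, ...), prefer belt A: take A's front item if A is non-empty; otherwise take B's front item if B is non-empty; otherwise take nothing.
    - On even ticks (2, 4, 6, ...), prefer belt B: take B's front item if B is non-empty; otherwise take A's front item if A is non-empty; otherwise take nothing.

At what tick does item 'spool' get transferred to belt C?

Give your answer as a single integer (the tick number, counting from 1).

Tick 1: prefer A, take spool from A; A=[crate,jar,gear,flask,drum] B=[node,clip] C=[spool]

Answer: 1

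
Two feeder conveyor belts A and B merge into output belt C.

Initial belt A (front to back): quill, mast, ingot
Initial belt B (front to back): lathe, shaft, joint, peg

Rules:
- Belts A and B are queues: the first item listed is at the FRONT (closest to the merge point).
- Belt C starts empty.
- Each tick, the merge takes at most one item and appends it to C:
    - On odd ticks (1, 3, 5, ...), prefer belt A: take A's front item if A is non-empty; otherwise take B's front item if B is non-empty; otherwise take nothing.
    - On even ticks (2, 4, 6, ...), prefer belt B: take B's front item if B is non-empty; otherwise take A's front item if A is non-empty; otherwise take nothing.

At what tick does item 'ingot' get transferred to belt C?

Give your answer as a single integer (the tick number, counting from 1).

Answer: 5

Derivation:
Tick 1: prefer A, take quill from A; A=[mast,ingot] B=[lathe,shaft,joint,peg] C=[quill]
Tick 2: prefer B, take lathe from B; A=[mast,ingot] B=[shaft,joint,peg] C=[quill,lathe]
Tick 3: prefer A, take mast from A; A=[ingot] B=[shaft,joint,peg] C=[quill,lathe,mast]
Tick 4: prefer B, take shaft from B; A=[ingot] B=[joint,peg] C=[quill,lathe,mast,shaft]
Tick 5: prefer A, take ingot from A; A=[-] B=[joint,peg] C=[quill,lathe,mast,shaft,ingot]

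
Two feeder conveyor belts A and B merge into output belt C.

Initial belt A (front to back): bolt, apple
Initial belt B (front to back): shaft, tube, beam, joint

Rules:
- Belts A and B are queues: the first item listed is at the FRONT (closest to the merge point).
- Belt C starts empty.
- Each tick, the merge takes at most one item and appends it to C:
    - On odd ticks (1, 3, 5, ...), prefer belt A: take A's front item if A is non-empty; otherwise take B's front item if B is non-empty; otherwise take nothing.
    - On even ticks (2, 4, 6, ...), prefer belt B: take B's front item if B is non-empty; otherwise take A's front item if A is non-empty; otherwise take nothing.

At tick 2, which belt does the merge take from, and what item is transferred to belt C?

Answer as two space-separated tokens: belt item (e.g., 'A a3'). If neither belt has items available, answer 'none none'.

Answer: B shaft

Derivation:
Tick 1: prefer A, take bolt from A; A=[apple] B=[shaft,tube,beam,joint] C=[bolt]
Tick 2: prefer B, take shaft from B; A=[apple] B=[tube,beam,joint] C=[bolt,shaft]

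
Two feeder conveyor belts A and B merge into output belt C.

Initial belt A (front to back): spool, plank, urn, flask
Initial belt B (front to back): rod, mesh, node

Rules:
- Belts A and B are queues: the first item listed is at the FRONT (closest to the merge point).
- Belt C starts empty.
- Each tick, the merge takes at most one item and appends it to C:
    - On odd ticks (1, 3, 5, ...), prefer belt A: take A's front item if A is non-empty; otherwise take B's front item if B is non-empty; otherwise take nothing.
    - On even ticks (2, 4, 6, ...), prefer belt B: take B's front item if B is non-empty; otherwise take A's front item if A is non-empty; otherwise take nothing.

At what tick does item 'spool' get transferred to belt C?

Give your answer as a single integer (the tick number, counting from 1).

Answer: 1

Derivation:
Tick 1: prefer A, take spool from A; A=[plank,urn,flask] B=[rod,mesh,node] C=[spool]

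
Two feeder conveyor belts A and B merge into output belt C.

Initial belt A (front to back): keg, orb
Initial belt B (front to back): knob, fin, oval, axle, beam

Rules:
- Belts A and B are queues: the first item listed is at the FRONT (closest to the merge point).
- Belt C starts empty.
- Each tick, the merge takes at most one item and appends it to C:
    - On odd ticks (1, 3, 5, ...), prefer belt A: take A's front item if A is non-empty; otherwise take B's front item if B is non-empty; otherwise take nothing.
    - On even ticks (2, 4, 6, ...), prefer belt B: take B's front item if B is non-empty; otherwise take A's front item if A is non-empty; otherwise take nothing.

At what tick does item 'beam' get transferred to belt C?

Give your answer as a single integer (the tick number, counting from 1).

Tick 1: prefer A, take keg from A; A=[orb] B=[knob,fin,oval,axle,beam] C=[keg]
Tick 2: prefer B, take knob from B; A=[orb] B=[fin,oval,axle,beam] C=[keg,knob]
Tick 3: prefer A, take orb from A; A=[-] B=[fin,oval,axle,beam] C=[keg,knob,orb]
Tick 4: prefer B, take fin from B; A=[-] B=[oval,axle,beam] C=[keg,knob,orb,fin]
Tick 5: prefer A, take oval from B; A=[-] B=[axle,beam] C=[keg,knob,orb,fin,oval]
Tick 6: prefer B, take axle from B; A=[-] B=[beam] C=[keg,knob,orb,fin,oval,axle]
Tick 7: prefer A, take beam from B; A=[-] B=[-] C=[keg,knob,orb,fin,oval,axle,beam]

Answer: 7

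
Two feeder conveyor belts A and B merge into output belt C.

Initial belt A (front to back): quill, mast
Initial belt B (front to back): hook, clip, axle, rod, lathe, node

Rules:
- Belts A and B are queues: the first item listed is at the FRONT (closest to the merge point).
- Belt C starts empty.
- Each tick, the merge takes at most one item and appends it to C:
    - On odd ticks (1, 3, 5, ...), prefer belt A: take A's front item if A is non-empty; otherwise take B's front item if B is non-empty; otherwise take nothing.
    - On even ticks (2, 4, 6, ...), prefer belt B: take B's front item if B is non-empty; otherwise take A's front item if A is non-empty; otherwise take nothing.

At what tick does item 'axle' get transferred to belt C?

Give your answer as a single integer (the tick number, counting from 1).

Tick 1: prefer A, take quill from A; A=[mast] B=[hook,clip,axle,rod,lathe,node] C=[quill]
Tick 2: prefer B, take hook from B; A=[mast] B=[clip,axle,rod,lathe,node] C=[quill,hook]
Tick 3: prefer A, take mast from A; A=[-] B=[clip,axle,rod,lathe,node] C=[quill,hook,mast]
Tick 4: prefer B, take clip from B; A=[-] B=[axle,rod,lathe,node] C=[quill,hook,mast,clip]
Tick 5: prefer A, take axle from B; A=[-] B=[rod,lathe,node] C=[quill,hook,mast,clip,axle]

Answer: 5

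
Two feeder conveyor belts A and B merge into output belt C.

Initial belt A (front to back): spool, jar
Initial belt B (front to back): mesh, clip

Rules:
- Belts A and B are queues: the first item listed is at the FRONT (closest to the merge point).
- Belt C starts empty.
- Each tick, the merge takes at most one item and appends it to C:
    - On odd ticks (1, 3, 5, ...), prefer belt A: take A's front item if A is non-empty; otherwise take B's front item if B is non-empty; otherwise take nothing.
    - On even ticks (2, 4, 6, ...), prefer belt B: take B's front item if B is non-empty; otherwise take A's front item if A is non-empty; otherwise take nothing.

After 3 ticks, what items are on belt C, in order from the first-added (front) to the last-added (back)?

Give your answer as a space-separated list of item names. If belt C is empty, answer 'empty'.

Answer: spool mesh jar

Derivation:
Tick 1: prefer A, take spool from A; A=[jar] B=[mesh,clip] C=[spool]
Tick 2: prefer B, take mesh from B; A=[jar] B=[clip] C=[spool,mesh]
Tick 3: prefer A, take jar from A; A=[-] B=[clip] C=[spool,mesh,jar]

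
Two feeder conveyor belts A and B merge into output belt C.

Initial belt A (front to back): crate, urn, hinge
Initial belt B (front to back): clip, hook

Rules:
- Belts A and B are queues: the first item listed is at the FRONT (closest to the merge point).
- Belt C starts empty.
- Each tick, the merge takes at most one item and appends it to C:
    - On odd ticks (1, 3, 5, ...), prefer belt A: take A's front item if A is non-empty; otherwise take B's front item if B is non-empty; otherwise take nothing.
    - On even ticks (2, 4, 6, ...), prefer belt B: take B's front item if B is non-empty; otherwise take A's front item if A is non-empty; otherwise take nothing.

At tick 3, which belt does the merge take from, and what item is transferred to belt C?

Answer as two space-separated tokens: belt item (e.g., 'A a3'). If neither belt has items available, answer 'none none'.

Answer: A urn

Derivation:
Tick 1: prefer A, take crate from A; A=[urn,hinge] B=[clip,hook] C=[crate]
Tick 2: prefer B, take clip from B; A=[urn,hinge] B=[hook] C=[crate,clip]
Tick 3: prefer A, take urn from A; A=[hinge] B=[hook] C=[crate,clip,urn]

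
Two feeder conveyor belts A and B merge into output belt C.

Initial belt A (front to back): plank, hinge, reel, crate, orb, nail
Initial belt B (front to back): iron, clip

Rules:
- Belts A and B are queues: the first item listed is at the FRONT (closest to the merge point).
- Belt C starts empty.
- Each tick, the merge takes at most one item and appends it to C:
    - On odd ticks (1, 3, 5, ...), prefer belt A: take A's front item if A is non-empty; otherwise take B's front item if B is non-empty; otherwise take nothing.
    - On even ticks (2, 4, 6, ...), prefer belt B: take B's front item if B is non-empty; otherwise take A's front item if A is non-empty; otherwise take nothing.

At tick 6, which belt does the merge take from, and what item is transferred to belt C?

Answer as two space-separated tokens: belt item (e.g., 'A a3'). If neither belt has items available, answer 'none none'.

Answer: A crate

Derivation:
Tick 1: prefer A, take plank from A; A=[hinge,reel,crate,orb,nail] B=[iron,clip] C=[plank]
Tick 2: prefer B, take iron from B; A=[hinge,reel,crate,orb,nail] B=[clip] C=[plank,iron]
Tick 3: prefer A, take hinge from A; A=[reel,crate,orb,nail] B=[clip] C=[plank,iron,hinge]
Tick 4: prefer B, take clip from B; A=[reel,crate,orb,nail] B=[-] C=[plank,iron,hinge,clip]
Tick 5: prefer A, take reel from A; A=[crate,orb,nail] B=[-] C=[plank,iron,hinge,clip,reel]
Tick 6: prefer B, take crate from A; A=[orb,nail] B=[-] C=[plank,iron,hinge,clip,reel,crate]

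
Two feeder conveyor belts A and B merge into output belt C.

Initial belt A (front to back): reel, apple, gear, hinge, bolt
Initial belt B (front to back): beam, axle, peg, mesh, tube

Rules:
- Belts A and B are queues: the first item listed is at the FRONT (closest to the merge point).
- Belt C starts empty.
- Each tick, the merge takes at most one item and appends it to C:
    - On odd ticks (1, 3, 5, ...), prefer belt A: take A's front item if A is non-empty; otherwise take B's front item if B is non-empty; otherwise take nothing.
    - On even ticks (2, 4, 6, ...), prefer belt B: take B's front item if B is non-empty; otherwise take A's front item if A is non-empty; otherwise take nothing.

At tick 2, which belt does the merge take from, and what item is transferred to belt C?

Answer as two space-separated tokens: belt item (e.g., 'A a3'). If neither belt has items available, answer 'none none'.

Answer: B beam

Derivation:
Tick 1: prefer A, take reel from A; A=[apple,gear,hinge,bolt] B=[beam,axle,peg,mesh,tube] C=[reel]
Tick 2: prefer B, take beam from B; A=[apple,gear,hinge,bolt] B=[axle,peg,mesh,tube] C=[reel,beam]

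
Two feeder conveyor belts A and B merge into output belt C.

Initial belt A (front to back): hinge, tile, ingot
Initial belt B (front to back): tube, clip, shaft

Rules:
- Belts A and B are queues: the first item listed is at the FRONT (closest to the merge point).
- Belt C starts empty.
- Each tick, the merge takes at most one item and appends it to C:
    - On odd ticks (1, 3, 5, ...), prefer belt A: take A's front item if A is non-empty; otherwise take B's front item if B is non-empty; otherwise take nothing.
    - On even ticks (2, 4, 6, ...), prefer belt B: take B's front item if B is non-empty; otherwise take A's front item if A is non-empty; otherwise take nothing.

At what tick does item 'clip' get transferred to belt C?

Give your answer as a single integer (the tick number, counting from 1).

Answer: 4

Derivation:
Tick 1: prefer A, take hinge from A; A=[tile,ingot] B=[tube,clip,shaft] C=[hinge]
Tick 2: prefer B, take tube from B; A=[tile,ingot] B=[clip,shaft] C=[hinge,tube]
Tick 3: prefer A, take tile from A; A=[ingot] B=[clip,shaft] C=[hinge,tube,tile]
Tick 4: prefer B, take clip from B; A=[ingot] B=[shaft] C=[hinge,tube,tile,clip]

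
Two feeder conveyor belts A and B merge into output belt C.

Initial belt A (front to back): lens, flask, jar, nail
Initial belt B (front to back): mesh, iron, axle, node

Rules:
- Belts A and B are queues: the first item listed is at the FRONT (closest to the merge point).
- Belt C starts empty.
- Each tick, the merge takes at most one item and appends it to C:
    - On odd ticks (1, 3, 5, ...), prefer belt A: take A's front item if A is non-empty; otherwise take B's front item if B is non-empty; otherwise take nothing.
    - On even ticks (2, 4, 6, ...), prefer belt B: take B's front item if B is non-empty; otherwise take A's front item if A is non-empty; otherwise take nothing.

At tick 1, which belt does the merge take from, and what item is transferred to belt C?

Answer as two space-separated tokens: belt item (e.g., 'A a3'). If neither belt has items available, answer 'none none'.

Tick 1: prefer A, take lens from A; A=[flask,jar,nail] B=[mesh,iron,axle,node] C=[lens]

Answer: A lens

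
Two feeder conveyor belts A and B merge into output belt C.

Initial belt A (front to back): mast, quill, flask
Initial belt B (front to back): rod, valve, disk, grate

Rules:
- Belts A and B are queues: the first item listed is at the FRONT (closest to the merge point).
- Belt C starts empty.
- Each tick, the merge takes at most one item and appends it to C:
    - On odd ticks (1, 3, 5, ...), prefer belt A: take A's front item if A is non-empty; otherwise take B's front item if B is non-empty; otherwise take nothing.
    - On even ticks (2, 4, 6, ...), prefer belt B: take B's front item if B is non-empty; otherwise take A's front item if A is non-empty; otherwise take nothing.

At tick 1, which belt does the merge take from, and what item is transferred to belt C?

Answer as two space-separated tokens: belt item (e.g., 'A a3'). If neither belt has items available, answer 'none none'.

Tick 1: prefer A, take mast from A; A=[quill,flask] B=[rod,valve,disk,grate] C=[mast]

Answer: A mast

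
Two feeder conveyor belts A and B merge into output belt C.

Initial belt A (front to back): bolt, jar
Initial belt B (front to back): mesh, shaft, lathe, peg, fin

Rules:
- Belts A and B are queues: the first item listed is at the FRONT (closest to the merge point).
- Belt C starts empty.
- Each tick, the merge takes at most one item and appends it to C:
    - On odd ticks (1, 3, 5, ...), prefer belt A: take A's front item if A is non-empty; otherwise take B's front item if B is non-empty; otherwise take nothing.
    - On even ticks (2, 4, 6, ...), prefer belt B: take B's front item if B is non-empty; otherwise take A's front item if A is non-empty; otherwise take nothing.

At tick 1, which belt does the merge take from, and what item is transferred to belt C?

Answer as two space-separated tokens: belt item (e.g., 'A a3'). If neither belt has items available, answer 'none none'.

Answer: A bolt

Derivation:
Tick 1: prefer A, take bolt from A; A=[jar] B=[mesh,shaft,lathe,peg,fin] C=[bolt]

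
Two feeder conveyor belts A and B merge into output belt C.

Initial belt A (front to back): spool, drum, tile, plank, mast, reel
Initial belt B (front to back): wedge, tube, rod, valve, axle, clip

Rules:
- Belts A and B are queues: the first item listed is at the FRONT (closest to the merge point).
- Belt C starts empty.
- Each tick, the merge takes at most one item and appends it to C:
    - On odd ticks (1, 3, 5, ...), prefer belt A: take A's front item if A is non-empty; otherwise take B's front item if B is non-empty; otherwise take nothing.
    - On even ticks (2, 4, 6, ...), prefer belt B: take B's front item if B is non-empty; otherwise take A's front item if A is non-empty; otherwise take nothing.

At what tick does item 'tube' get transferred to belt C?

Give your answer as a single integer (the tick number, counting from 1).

Answer: 4

Derivation:
Tick 1: prefer A, take spool from A; A=[drum,tile,plank,mast,reel] B=[wedge,tube,rod,valve,axle,clip] C=[spool]
Tick 2: prefer B, take wedge from B; A=[drum,tile,plank,mast,reel] B=[tube,rod,valve,axle,clip] C=[spool,wedge]
Tick 3: prefer A, take drum from A; A=[tile,plank,mast,reel] B=[tube,rod,valve,axle,clip] C=[spool,wedge,drum]
Tick 4: prefer B, take tube from B; A=[tile,plank,mast,reel] B=[rod,valve,axle,clip] C=[spool,wedge,drum,tube]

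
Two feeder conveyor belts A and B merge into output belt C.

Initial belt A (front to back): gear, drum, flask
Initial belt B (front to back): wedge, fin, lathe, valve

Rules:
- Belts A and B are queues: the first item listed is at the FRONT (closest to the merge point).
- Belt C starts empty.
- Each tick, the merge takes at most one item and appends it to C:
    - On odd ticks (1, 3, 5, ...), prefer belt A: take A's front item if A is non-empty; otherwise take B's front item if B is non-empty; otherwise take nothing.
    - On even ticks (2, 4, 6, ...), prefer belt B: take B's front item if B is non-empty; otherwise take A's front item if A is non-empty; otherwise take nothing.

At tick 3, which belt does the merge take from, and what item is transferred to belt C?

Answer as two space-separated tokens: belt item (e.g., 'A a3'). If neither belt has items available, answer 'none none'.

Tick 1: prefer A, take gear from A; A=[drum,flask] B=[wedge,fin,lathe,valve] C=[gear]
Tick 2: prefer B, take wedge from B; A=[drum,flask] B=[fin,lathe,valve] C=[gear,wedge]
Tick 3: prefer A, take drum from A; A=[flask] B=[fin,lathe,valve] C=[gear,wedge,drum]

Answer: A drum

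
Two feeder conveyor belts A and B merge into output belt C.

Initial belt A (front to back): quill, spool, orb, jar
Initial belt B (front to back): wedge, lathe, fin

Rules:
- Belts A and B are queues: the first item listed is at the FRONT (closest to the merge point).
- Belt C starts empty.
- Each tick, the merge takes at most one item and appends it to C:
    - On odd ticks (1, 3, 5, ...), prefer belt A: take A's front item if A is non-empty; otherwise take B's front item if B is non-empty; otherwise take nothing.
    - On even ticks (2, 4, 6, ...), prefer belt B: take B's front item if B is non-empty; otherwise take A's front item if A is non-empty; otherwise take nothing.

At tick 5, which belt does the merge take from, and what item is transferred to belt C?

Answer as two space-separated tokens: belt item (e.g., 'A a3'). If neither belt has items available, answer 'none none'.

Tick 1: prefer A, take quill from A; A=[spool,orb,jar] B=[wedge,lathe,fin] C=[quill]
Tick 2: prefer B, take wedge from B; A=[spool,orb,jar] B=[lathe,fin] C=[quill,wedge]
Tick 3: prefer A, take spool from A; A=[orb,jar] B=[lathe,fin] C=[quill,wedge,spool]
Tick 4: prefer B, take lathe from B; A=[orb,jar] B=[fin] C=[quill,wedge,spool,lathe]
Tick 5: prefer A, take orb from A; A=[jar] B=[fin] C=[quill,wedge,spool,lathe,orb]

Answer: A orb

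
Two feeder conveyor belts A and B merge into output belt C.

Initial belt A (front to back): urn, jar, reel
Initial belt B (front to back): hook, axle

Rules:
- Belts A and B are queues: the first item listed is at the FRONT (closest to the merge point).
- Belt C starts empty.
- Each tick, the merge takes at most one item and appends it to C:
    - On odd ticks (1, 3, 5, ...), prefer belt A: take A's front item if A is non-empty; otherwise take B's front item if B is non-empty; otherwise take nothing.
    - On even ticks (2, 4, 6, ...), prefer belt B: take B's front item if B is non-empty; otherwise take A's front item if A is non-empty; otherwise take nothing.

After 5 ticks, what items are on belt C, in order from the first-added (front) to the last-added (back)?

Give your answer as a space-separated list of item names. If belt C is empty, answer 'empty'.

Answer: urn hook jar axle reel

Derivation:
Tick 1: prefer A, take urn from A; A=[jar,reel] B=[hook,axle] C=[urn]
Tick 2: prefer B, take hook from B; A=[jar,reel] B=[axle] C=[urn,hook]
Tick 3: prefer A, take jar from A; A=[reel] B=[axle] C=[urn,hook,jar]
Tick 4: prefer B, take axle from B; A=[reel] B=[-] C=[urn,hook,jar,axle]
Tick 5: prefer A, take reel from A; A=[-] B=[-] C=[urn,hook,jar,axle,reel]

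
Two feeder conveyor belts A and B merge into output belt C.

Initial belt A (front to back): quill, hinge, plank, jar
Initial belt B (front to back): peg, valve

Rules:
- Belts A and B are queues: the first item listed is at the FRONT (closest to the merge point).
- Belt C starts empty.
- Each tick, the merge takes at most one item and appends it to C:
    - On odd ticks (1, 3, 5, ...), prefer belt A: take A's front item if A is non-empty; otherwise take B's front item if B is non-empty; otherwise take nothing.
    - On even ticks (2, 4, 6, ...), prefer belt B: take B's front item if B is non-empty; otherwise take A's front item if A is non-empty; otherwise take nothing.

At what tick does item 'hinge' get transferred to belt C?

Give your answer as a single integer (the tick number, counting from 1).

Answer: 3

Derivation:
Tick 1: prefer A, take quill from A; A=[hinge,plank,jar] B=[peg,valve] C=[quill]
Tick 2: prefer B, take peg from B; A=[hinge,plank,jar] B=[valve] C=[quill,peg]
Tick 3: prefer A, take hinge from A; A=[plank,jar] B=[valve] C=[quill,peg,hinge]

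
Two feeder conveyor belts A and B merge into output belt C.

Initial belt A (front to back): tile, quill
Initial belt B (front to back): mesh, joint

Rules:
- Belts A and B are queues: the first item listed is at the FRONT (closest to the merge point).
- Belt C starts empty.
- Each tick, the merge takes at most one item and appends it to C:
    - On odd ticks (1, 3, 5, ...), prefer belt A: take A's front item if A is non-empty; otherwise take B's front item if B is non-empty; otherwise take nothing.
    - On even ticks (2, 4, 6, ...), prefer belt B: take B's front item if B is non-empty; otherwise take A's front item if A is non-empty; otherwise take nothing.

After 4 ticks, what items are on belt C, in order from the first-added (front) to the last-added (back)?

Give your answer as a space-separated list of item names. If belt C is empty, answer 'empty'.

Tick 1: prefer A, take tile from A; A=[quill] B=[mesh,joint] C=[tile]
Tick 2: prefer B, take mesh from B; A=[quill] B=[joint] C=[tile,mesh]
Tick 3: prefer A, take quill from A; A=[-] B=[joint] C=[tile,mesh,quill]
Tick 4: prefer B, take joint from B; A=[-] B=[-] C=[tile,mesh,quill,joint]

Answer: tile mesh quill joint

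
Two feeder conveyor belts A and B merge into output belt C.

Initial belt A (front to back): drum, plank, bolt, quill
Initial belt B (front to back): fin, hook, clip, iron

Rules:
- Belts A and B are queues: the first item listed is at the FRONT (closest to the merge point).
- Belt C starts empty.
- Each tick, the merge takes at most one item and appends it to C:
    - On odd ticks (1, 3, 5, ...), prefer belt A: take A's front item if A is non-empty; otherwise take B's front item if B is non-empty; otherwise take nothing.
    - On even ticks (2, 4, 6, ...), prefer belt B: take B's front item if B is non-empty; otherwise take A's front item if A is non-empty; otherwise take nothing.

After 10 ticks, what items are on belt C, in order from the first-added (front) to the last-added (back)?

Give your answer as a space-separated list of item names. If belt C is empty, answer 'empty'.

Tick 1: prefer A, take drum from A; A=[plank,bolt,quill] B=[fin,hook,clip,iron] C=[drum]
Tick 2: prefer B, take fin from B; A=[plank,bolt,quill] B=[hook,clip,iron] C=[drum,fin]
Tick 3: prefer A, take plank from A; A=[bolt,quill] B=[hook,clip,iron] C=[drum,fin,plank]
Tick 4: prefer B, take hook from B; A=[bolt,quill] B=[clip,iron] C=[drum,fin,plank,hook]
Tick 5: prefer A, take bolt from A; A=[quill] B=[clip,iron] C=[drum,fin,plank,hook,bolt]
Tick 6: prefer B, take clip from B; A=[quill] B=[iron] C=[drum,fin,plank,hook,bolt,clip]
Tick 7: prefer A, take quill from A; A=[-] B=[iron] C=[drum,fin,plank,hook,bolt,clip,quill]
Tick 8: prefer B, take iron from B; A=[-] B=[-] C=[drum,fin,plank,hook,bolt,clip,quill,iron]
Tick 9: prefer A, both empty, nothing taken; A=[-] B=[-] C=[drum,fin,plank,hook,bolt,clip,quill,iron]
Tick 10: prefer B, both empty, nothing taken; A=[-] B=[-] C=[drum,fin,plank,hook,bolt,clip,quill,iron]

Answer: drum fin plank hook bolt clip quill iron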